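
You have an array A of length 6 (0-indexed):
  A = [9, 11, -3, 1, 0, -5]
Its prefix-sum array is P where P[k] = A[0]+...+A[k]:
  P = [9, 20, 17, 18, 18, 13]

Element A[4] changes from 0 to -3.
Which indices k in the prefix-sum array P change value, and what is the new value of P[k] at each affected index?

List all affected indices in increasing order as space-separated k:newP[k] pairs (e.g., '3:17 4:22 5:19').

P[k] = A[0] + ... + A[k]
P[k] includes A[4] iff k >= 4
Affected indices: 4, 5, ..., 5; delta = -3
  P[4]: 18 + -3 = 15
  P[5]: 13 + -3 = 10

Answer: 4:15 5:10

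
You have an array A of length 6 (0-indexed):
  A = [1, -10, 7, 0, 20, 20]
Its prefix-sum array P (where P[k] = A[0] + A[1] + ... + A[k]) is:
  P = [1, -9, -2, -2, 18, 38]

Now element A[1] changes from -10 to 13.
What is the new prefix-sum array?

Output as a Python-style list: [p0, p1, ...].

Answer: [1, 14, 21, 21, 41, 61]

Derivation:
Change: A[1] -10 -> 13, delta = 23
P[k] for k < 1: unchanged (A[1] not included)
P[k] for k >= 1: shift by delta = 23
  P[0] = 1 + 0 = 1
  P[1] = -9 + 23 = 14
  P[2] = -2 + 23 = 21
  P[3] = -2 + 23 = 21
  P[4] = 18 + 23 = 41
  P[5] = 38 + 23 = 61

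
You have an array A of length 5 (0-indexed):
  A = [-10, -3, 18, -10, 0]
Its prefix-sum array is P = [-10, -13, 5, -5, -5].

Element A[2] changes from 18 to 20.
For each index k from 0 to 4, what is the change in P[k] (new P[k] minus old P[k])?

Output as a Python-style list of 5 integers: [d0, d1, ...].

Element change: A[2] 18 -> 20, delta = 2
For k < 2: P[k] unchanged, delta_P[k] = 0
For k >= 2: P[k] shifts by exactly 2
Delta array: [0, 0, 2, 2, 2]

Answer: [0, 0, 2, 2, 2]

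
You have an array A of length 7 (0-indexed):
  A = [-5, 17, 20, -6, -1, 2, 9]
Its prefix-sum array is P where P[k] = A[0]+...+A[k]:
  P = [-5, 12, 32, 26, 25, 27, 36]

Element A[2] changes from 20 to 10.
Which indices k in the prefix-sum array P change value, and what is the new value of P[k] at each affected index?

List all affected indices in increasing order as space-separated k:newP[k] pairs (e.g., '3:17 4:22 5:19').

P[k] = A[0] + ... + A[k]
P[k] includes A[2] iff k >= 2
Affected indices: 2, 3, ..., 6; delta = -10
  P[2]: 32 + -10 = 22
  P[3]: 26 + -10 = 16
  P[4]: 25 + -10 = 15
  P[5]: 27 + -10 = 17
  P[6]: 36 + -10 = 26

Answer: 2:22 3:16 4:15 5:17 6:26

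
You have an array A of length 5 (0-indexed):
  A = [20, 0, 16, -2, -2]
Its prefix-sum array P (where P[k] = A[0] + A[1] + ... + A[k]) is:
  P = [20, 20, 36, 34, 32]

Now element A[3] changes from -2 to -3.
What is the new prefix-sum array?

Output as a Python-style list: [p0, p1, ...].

Change: A[3] -2 -> -3, delta = -1
P[k] for k < 3: unchanged (A[3] not included)
P[k] for k >= 3: shift by delta = -1
  P[0] = 20 + 0 = 20
  P[1] = 20 + 0 = 20
  P[2] = 36 + 0 = 36
  P[3] = 34 + -1 = 33
  P[4] = 32 + -1 = 31

Answer: [20, 20, 36, 33, 31]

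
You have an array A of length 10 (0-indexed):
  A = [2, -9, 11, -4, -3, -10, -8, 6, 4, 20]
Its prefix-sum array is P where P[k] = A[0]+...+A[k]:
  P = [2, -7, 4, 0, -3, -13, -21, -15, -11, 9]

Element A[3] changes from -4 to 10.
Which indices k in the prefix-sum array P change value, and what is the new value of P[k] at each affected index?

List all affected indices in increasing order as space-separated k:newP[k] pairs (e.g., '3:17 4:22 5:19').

Answer: 3:14 4:11 5:1 6:-7 7:-1 8:3 9:23

Derivation:
P[k] = A[0] + ... + A[k]
P[k] includes A[3] iff k >= 3
Affected indices: 3, 4, ..., 9; delta = 14
  P[3]: 0 + 14 = 14
  P[4]: -3 + 14 = 11
  P[5]: -13 + 14 = 1
  P[6]: -21 + 14 = -7
  P[7]: -15 + 14 = -1
  P[8]: -11 + 14 = 3
  P[9]: 9 + 14 = 23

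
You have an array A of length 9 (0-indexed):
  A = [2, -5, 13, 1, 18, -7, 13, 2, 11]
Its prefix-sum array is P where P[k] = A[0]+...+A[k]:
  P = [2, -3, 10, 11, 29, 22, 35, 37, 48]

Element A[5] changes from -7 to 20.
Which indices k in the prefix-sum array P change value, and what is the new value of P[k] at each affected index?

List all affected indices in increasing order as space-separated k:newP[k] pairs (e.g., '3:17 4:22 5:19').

P[k] = A[0] + ... + A[k]
P[k] includes A[5] iff k >= 5
Affected indices: 5, 6, ..., 8; delta = 27
  P[5]: 22 + 27 = 49
  P[6]: 35 + 27 = 62
  P[7]: 37 + 27 = 64
  P[8]: 48 + 27 = 75

Answer: 5:49 6:62 7:64 8:75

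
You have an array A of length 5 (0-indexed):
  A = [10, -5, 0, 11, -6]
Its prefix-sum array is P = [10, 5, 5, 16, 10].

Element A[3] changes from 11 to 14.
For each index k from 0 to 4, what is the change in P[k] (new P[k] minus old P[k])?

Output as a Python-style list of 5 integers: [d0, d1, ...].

Answer: [0, 0, 0, 3, 3]

Derivation:
Element change: A[3] 11 -> 14, delta = 3
For k < 3: P[k] unchanged, delta_P[k] = 0
For k >= 3: P[k] shifts by exactly 3
Delta array: [0, 0, 0, 3, 3]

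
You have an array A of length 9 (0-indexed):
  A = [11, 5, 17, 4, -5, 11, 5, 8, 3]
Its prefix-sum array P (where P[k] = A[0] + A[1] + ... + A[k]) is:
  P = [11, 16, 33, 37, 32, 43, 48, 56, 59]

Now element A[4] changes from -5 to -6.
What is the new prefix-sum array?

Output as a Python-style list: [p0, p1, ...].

Answer: [11, 16, 33, 37, 31, 42, 47, 55, 58]

Derivation:
Change: A[4] -5 -> -6, delta = -1
P[k] for k < 4: unchanged (A[4] not included)
P[k] for k >= 4: shift by delta = -1
  P[0] = 11 + 0 = 11
  P[1] = 16 + 0 = 16
  P[2] = 33 + 0 = 33
  P[3] = 37 + 0 = 37
  P[4] = 32 + -1 = 31
  P[5] = 43 + -1 = 42
  P[6] = 48 + -1 = 47
  P[7] = 56 + -1 = 55
  P[8] = 59 + -1 = 58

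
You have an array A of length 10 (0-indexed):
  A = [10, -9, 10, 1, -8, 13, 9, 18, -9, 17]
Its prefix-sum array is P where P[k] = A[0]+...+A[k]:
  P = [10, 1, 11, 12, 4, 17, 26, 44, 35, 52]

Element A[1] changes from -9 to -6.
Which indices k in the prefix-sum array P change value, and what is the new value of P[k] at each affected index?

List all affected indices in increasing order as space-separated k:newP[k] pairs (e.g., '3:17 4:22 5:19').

Answer: 1:4 2:14 3:15 4:7 5:20 6:29 7:47 8:38 9:55

Derivation:
P[k] = A[0] + ... + A[k]
P[k] includes A[1] iff k >= 1
Affected indices: 1, 2, ..., 9; delta = 3
  P[1]: 1 + 3 = 4
  P[2]: 11 + 3 = 14
  P[3]: 12 + 3 = 15
  P[4]: 4 + 3 = 7
  P[5]: 17 + 3 = 20
  P[6]: 26 + 3 = 29
  P[7]: 44 + 3 = 47
  P[8]: 35 + 3 = 38
  P[9]: 52 + 3 = 55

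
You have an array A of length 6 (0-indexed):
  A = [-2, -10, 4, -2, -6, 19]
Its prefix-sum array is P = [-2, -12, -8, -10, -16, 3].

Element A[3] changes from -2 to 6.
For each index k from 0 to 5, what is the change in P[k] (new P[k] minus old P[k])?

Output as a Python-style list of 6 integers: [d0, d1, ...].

Element change: A[3] -2 -> 6, delta = 8
For k < 3: P[k] unchanged, delta_P[k] = 0
For k >= 3: P[k] shifts by exactly 8
Delta array: [0, 0, 0, 8, 8, 8]

Answer: [0, 0, 0, 8, 8, 8]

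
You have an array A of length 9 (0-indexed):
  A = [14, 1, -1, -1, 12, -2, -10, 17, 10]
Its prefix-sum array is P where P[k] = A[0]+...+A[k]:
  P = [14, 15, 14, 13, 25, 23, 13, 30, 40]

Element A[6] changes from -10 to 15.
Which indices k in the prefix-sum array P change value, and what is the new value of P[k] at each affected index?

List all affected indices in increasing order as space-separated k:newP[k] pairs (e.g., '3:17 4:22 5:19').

P[k] = A[0] + ... + A[k]
P[k] includes A[6] iff k >= 6
Affected indices: 6, 7, ..., 8; delta = 25
  P[6]: 13 + 25 = 38
  P[7]: 30 + 25 = 55
  P[8]: 40 + 25 = 65

Answer: 6:38 7:55 8:65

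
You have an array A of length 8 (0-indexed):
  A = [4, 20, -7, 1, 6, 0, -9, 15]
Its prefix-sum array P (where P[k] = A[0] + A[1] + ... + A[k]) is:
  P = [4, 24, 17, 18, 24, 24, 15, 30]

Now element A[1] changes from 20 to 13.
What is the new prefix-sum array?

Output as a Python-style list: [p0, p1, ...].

Change: A[1] 20 -> 13, delta = -7
P[k] for k < 1: unchanged (A[1] not included)
P[k] for k >= 1: shift by delta = -7
  P[0] = 4 + 0 = 4
  P[1] = 24 + -7 = 17
  P[2] = 17 + -7 = 10
  P[3] = 18 + -7 = 11
  P[4] = 24 + -7 = 17
  P[5] = 24 + -7 = 17
  P[6] = 15 + -7 = 8
  P[7] = 30 + -7 = 23

Answer: [4, 17, 10, 11, 17, 17, 8, 23]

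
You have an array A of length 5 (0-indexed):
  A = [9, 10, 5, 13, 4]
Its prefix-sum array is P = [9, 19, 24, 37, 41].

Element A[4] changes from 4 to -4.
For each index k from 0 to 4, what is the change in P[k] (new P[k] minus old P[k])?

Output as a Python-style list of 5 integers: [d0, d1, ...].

Element change: A[4] 4 -> -4, delta = -8
For k < 4: P[k] unchanged, delta_P[k] = 0
For k >= 4: P[k] shifts by exactly -8
Delta array: [0, 0, 0, 0, -8]

Answer: [0, 0, 0, 0, -8]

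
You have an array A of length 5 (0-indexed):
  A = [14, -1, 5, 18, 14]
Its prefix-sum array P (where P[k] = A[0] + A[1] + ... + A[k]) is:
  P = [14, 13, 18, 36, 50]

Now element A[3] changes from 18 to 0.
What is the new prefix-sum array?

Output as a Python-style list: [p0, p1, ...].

Change: A[3] 18 -> 0, delta = -18
P[k] for k < 3: unchanged (A[3] not included)
P[k] for k >= 3: shift by delta = -18
  P[0] = 14 + 0 = 14
  P[1] = 13 + 0 = 13
  P[2] = 18 + 0 = 18
  P[3] = 36 + -18 = 18
  P[4] = 50 + -18 = 32

Answer: [14, 13, 18, 18, 32]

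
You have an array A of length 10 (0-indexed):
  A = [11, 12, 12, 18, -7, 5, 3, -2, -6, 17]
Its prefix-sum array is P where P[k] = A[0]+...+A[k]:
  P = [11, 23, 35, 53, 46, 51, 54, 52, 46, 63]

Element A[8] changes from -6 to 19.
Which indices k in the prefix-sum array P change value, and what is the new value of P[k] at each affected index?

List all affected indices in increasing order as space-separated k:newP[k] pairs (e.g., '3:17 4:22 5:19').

P[k] = A[0] + ... + A[k]
P[k] includes A[8] iff k >= 8
Affected indices: 8, 9, ..., 9; delta = 25
  P[8]: 46 + 25 = 71
  P[9]: 63 + 25 = 88

Answer: 8:71 9:88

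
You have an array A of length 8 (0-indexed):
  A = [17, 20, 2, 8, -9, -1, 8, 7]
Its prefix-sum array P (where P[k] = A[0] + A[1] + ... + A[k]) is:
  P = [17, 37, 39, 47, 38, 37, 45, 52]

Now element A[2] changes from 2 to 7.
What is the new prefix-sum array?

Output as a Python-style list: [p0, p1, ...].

Change: A[2] 2 -> 7, delta = 5
P[k] for k < 2: unchanged (A[2] not included)
P[k] for k >= 2: shift by delta = 5
  P[0] = 17 + 0 = 17
  P[1] = 37 + 0 = 37
  P[2] = 39 + 5 = 44
  P[3] = 47 + 5 = 52
  P[4] = 38 + 5 = 43
  P[5] = 37 + 5 = 42
  P[6] = 45 + 5 = 50
  P[7] = 52 + 5 = 57

Answer: [17, 37, 44, 52, 43, 42, 50, 57]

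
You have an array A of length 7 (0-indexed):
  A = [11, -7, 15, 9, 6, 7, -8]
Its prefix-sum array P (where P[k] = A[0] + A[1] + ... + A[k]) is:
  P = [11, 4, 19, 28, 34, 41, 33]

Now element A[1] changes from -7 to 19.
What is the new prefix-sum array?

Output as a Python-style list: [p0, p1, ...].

Answer: [11, 30, 45, 54, 60, 67, 59]

Derivation:
Change: A[1] -7 -> 19, delta = 26
P[k] for k < 1: unchanged (A[1] not included)
P[k] for k >= 1: shift by delta = 26
  P[0] = 11 + 0 = 11
  P[1] = 4 + 26 = 30
  P[2] = 19 + 26 = 45
  P[3] = 28 + 26 = 54
  P[4] = 34 + 26 = 60
  P[5] = 41 + 26 = 67
  P[6] = 33 + 26 = 59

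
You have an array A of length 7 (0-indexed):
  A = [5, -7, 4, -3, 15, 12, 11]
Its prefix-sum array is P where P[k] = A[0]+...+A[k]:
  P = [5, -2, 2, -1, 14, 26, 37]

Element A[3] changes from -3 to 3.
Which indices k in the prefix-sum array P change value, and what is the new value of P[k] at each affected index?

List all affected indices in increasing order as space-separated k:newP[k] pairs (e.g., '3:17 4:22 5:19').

P[k] = A[0] + ... + A[k]
P[k] includes A[3] iff k >= 3
Affected indices: 3, 4, ..., 6; delta = 6
  P[3]: -1 + 6 = 5
  P[4]: 14 + 6 = 20
  P[5]: 26 + 6 = 32
  P[6]: 37 + 6 = 43

Answer: 3:5 4:20 5:32 6:43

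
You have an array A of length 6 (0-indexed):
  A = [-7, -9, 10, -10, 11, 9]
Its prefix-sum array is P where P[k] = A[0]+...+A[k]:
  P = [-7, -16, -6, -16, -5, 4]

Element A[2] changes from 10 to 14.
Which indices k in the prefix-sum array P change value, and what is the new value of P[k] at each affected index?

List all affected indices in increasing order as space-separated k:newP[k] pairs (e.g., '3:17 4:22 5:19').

Answer: 2:-2 3:-12 4:-1 5:8

Derivation:
P[k] = A[0] + ... + A[k]
P[k] includes A[2] iff k >= 2
Affected indices: 2, 3, ..., 5; delta = 4
  P[2]: -6 + 4 = -2
  P[3]: -16 + 4 = -12
  P[4]: -5 + 4 = -1
  P[5]: 4 + 4 = 8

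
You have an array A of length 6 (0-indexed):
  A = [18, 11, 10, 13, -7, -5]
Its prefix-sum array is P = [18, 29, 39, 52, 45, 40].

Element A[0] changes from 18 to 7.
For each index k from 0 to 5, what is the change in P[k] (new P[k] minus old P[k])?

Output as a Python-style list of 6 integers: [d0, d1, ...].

Element change: A[0] 18 -> 7, delta = -11
For k < 0: P[k] unchanged, delta_P[k] = 0
For k >= 0: P[k] shifts by exactly -11
Delta array: [-11, -11, -11, -11, -11, -11]

Answer: [-11, -11, -11, -11, -11, -11]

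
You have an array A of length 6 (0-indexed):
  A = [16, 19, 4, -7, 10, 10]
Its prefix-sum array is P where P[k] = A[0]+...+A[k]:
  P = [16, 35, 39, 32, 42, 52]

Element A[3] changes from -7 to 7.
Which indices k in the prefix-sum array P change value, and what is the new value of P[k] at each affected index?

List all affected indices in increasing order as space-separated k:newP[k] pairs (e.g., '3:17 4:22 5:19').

P[k] = A[0] + ... + A[k]
P[k] includes A[3] iff k >= 3
Affected indices: 3, 4, ..., 5; delta = 14
  P[3]: 32 + 14 = 46
  P[4]: 42 + 14 = 56
  P[5]: 52 + 14 = 66

Answer: 3:46 4:56 5:66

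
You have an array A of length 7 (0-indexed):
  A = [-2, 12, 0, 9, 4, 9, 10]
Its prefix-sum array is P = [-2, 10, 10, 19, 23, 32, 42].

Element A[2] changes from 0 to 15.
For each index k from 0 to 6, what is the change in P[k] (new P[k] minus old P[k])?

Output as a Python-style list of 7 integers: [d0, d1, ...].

Element change: A[2] 0 -> 15, delta = 15
For k < 2: P[k] unchanged, delta_P[k] = 0
For k >= 2: P[k] shifts by exactly 15
Delta array: [0, 0, 15, 15, 15, 15, 15]

Answer: [0, 0, 15, 15, 15, 15, 15]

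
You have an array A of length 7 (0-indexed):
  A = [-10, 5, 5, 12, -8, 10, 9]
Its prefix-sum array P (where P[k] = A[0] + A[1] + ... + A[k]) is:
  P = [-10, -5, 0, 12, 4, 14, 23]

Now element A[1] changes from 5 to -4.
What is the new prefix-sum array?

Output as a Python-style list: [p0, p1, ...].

Change: A[1] 5 -> -4, delta = -9
P[k] for k < 1: unchanged (A[1] not included)
P[k] for k >= 1: shift by delta = -9
  P[0] = -10 + 0 = -10
  P[1] = -5 + -9 = -14
  P[2] = 0 + -9 = -9
  P[3] = 12 + -9 = 3
  P[4] = 4 + -9 = -5
  P[5] = 14 + -9 = 5
  P[6] = 23 + -9 = 14

Answer: [-10, -14, -9, 3, -5, 5, 14]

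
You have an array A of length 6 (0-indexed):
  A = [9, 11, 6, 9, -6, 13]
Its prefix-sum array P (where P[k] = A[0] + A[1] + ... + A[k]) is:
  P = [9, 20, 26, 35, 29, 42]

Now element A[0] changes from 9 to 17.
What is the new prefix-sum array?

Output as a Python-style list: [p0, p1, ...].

Change: A[0] 9 -> 17, delta = 8
P[k] for k < 0: unchanged (A[0] not included)
P[k] for k >= 0: shift by delta = 8
  P[0] = 9 + 8 = 17
  P[1] = 20 + 8 = 28
  P[2] = 26 + 8 = 34
  P[3] = 35 + 8 = 43
  P[4] = 29 + 8 = 37
  P[5] = 42 + 8 = 50

Answer: [17, 28, 34, 43, 37, 50]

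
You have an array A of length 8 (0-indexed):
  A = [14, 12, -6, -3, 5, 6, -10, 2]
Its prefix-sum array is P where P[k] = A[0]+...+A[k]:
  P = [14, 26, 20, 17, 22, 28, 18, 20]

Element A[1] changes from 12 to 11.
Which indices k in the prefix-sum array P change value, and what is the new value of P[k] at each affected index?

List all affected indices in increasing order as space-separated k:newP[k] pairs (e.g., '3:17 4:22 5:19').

P[k] = A[0] + ... + A[k]
P[k] includes A[1] iff k >= 1
Affected indices: 1, 2, ..., 7; delta = -1
  P[1]: 26 + -1 = 25
  P[2]: 20 + -1 = 19
  P[3]: 17 + -1 = 16
  P[4]: 22 + -1 = 21
  P[5]: 28 + -1 = 27
  P[6]: 18 + -1 = 17
  P[7]: 20 + -1 = 19

Answer: 1:25 2:19 3:16 4:21 5:27 6:17 7:19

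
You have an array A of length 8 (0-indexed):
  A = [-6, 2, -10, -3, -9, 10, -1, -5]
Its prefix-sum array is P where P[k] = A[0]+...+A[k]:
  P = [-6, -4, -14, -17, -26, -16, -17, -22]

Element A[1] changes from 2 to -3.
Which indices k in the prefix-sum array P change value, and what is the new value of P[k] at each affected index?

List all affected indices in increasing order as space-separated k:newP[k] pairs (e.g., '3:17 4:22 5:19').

Answer: 1:-9 2:-19 3:-22 4:-31 5:-21 6:-22 7:-27

Derivation:
P[k] = A[0] + ... + A[k]
P[k] includes A[1] iff k >= 1
Affected indices: 1, 2, ..., 7; delta = -5
  P[1]: -4 + -5 = -9
  P[2]: -14 + -5 = -19
  P[3]: -17 + -5 = -22
  P[4]: -26 + -5 = -31
  P[5]: -16 + -5 = -21
  P[6]: -17 + -5 = -22
  P[7]: -22 + -5 = -27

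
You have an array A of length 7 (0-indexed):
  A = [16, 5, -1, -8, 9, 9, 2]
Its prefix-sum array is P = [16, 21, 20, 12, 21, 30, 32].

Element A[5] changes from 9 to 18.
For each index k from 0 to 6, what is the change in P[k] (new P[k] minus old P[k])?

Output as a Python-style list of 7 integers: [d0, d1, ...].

Element change: A[5] 9 -> 18, delta = 9
For k < 5: P[k] unchanged, delta_P[k] = 0
For k >= 5: P[k] shifts by exactly 9
Delta array: [0, 0, 0, 0, 0, 9, 9]

Answer: [0, 0, 0, 0, 0, 9, 9]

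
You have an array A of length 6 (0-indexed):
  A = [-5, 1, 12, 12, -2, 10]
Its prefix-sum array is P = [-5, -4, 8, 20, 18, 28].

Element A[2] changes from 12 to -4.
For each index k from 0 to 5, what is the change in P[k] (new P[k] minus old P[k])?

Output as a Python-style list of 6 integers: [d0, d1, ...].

Answer: [0, 0, -16, -16, -16, -16]

Derivation:
Element change: A[2] 12 -> -4, delta = -16
For k < 2: P[k] unchanged, delta_P[k] = 0
For k >= 2: P[k] shifts by exactly -16
Delta array: [0, 0, -16, -16, -16, -16]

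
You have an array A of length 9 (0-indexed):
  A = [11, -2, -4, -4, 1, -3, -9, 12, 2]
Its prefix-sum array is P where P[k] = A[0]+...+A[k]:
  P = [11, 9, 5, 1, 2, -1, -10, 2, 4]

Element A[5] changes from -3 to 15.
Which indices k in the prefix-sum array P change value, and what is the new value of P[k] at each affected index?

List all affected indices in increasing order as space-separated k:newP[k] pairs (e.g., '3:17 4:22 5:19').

P[k] = A[0] + ... + A[k]
P[k] includes A[5] iff k >= 5
Affected indices: 5, 6, ..., 8; delta = 18
  P[5]: -1 + 18 = 17
  P[6]: -10 + 18 = 8
  P[7]: 2 + 18 = 20
  P[8]: 4 + 18 = 22

Answer: 5:17 6:8 7:20 8:22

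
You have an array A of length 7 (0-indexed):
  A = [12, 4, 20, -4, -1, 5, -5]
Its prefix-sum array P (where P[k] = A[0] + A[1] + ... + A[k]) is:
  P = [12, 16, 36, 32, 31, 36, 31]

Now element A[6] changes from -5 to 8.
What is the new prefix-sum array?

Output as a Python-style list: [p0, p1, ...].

Change: A[6] -5 -> 8, delta = 13
P[k] for k < 6: unchanged (A[6] not included)
P[k] for k >= 6: shift by delta = 13
  P[0] = 12 + 0 = 12
  P[1] = 16 + 0 = 16
  P[2] = 36 + 0 = 36
  P[3] = 32 + 0 = 32
  P[4] = 31 + 0 = 31
  P[5] = 36 + 0 = 36
  P[6] = 31 + 13 = 44

Answer: [12, 16, 36, 32, 31, 36, 44]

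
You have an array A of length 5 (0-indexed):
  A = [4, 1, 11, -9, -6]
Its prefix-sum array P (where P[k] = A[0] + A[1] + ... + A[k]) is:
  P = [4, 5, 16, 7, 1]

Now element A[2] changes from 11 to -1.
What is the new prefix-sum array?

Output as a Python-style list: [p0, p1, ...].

Change: A[2] 11 -> -1, delta = -12
P[k] for k < 2: unchanged (A[2] not included)
P[k] for k >= 2: shift by delta = -12
  P[0] = 4 + 0 = 4
  P[1] = 5 + 0 = 5
  P[2] = 16 + -12 = 4
  P[3] = 7 + -12 = -5
  P[4] = 1 + -12 = -11

Answer: [4, 5, 4, -5, -11]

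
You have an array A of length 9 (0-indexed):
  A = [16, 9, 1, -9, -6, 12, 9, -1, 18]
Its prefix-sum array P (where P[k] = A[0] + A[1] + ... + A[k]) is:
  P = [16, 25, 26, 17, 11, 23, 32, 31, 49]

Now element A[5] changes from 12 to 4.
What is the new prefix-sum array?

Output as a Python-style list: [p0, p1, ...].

Answer: [16, 25, 26, 17, 11, 15, 24, 23, 41]

Derivation:
Change: A[5] 12 -> 4, delta = -8
P[k] for k < 5: unchanged (A[5] not included)
P[k] for k >= 5: shift by delta = -8
  P[0] = 16 + 0 = 16
  P[1] = 25 + 0 = 25
  P[2] = 26 + 0 = 26
  P[3] = 17 + 0 = 17
  P[4] = 11 + 0 = 11
  P[5] = 23 + -8 = 15
  P[6] = 32 + -8 = 24
  P[7] = 31 + -8 = 23
  P[8] = 49 + -8 = 41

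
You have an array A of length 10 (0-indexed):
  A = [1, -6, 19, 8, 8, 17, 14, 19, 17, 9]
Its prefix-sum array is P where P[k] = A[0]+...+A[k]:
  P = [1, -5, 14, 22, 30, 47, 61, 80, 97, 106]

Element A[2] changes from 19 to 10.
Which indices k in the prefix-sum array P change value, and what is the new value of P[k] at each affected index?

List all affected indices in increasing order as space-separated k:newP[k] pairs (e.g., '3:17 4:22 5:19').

P[k] = A[0] + ... + A[k]
P[k] includes A[2] iff k >= 2
Affected indices: 2, 3, ..., 9; delta = -9
  P[2]: 14 + -9 = 5
  P[3]: 22 + -9 = 13
  P[4]: 30 + -9 = 21
  P[5]: 47 + -9 = 38
  P[6]: 61 + -9 = 52
  P[7]: 80 + -9 = 71
  P[8]: 97 + -9 = 88
  P[9]: 106 + -9 = 97

Answer: 2:5 3:13 4:21 5:38 6:52 7:71 8:88 9:97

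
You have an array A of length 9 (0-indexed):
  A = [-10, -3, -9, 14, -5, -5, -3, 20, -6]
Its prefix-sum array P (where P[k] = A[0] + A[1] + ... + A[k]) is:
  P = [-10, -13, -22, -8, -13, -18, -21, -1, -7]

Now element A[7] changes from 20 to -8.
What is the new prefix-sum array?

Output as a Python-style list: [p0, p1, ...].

Change: A[7] 20 -> -8, delta = -28
P[k] for k < 7: unchanged (A[7] not included)
P[k] for k >= 7: shift by delta = -28
  P[0] = -10 + 0 = -10
  P[1] = -13 + 0 = -13
  P[2] = -22 + 0 = -22
  P[3] = -8 + 0 = -8
  P[4] = -13 + 0 = -13
  P[5] = -18 + 0 = -18
  P[6] = -21 + 0 = -21
  P[7] = -1 + -28 = -29
  P[8] = -7 + -28 = -35

Answer: [-10, -13, -22, -8, -13, -18, -21, -29, -35]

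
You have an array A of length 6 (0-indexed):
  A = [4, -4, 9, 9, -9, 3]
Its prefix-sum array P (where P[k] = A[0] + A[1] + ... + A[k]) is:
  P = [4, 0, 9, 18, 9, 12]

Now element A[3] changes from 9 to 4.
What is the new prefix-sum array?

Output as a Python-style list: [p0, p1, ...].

Answer: [4, 0, 9, 13, 4, 7]

Derivation:
Change: A[3] 9 -> 4, delta = -5
P[k] for k < 3: unchanged (A[3] not included)
P[k] for k >= 3: shift by delta = -5
  P[0] = 4 + 0 = 4
  P[1] = 0 + 0 = 0
  P[2] = 9 + 0 = 9
  P[3] = 18 + -5 = 13
  P[4] = 9 + -5 = 4
  P[5] = 12 + -5 = 7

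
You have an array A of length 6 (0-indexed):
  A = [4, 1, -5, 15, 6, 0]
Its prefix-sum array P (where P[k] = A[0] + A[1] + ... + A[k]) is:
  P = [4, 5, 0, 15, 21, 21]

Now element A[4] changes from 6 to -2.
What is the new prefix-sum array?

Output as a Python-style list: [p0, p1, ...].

Change: A[4] 6 -> -2, delta = -8
P[k] for k < 4: unchanged (A[4] not included)
P[k] for k >= 4: shift by delta = -8
  P[0] = 4 + 0 = 4
  P[1] = 5 + 0 = 5
  P[2] = 0 + 0 = 0
  P[3] = 15 + 0 = 15
  P[4] = 21 + -8 = 13
  P[5] = 21 + -8 = 13

Answer: [4, 5, 0, 15, 13, 13]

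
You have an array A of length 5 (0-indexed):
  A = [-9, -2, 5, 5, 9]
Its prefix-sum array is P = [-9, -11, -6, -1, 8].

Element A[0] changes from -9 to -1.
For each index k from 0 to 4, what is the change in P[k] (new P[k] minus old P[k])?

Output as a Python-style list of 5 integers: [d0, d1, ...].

Element change: A[0] -9 -> -1, delta = 8
For k < 0: P[k] unchanged, delta_P[k] = 0
For k >= 0: P[k] shifts by exactly 8
Delta array: [8, 8, 8, 8, 8]

Answer: [8, 8, 8, 8, 8]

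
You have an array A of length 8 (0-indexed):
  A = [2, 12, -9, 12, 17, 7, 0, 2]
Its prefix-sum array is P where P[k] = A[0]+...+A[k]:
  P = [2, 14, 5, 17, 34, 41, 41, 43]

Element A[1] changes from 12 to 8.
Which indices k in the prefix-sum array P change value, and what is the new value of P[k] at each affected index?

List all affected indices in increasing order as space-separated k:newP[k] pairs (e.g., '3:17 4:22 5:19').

Answer: 1:10 2:1 3:13 4:30 5:37 6:37 7:39

Derivation:
P[k] = A[0] + ... + A[k]
P[k] includes A[1] iff k >= 1
Affected indices: 1, 2, ..., 7; delta = -4
  P[1]: 14 + -4 = 10
  P[2]: 5 + -4 = 1
  P[3]: 17 + -4 = 13
  P[4]: 34 + -4 = 30
  P[5]: 41 + -4 = 37
  P[6]: 41 + -4 = 37
  P[7]: 43 + -4 = 39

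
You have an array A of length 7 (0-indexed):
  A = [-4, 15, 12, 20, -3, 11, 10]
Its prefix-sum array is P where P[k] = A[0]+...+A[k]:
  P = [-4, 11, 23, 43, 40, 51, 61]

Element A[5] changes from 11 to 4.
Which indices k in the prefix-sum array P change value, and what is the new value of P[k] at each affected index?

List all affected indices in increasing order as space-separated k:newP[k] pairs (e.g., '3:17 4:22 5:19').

P[k] = A[0] + ... + A[k]
P[k] includes A[5] iff k >= 5
Affected indices: 5, 6, ..., 6; delta = -7
  P[5]: 51 + -7 = 44
  P[6]: 61 + -7 = 54

Answer: 5:44 6:54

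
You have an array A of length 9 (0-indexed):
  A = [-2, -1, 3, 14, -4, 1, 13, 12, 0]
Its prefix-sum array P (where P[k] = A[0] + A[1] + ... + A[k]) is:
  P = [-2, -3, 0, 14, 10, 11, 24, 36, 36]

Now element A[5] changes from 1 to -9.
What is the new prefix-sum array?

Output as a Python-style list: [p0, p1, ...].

Answer: [-2, -3, 0, 14, 10, 1, 14, 26, 26]

Derivation:
Change: A[5] 1 -> -9, delta = -10
P[k] for k < 5: unchanged (A[5] not included)
P[k] for k >= 5: shift by delta = -10
  P[0] = -2 + 0 = -2
  P[1] = -3 + 0 = -3
  P[2] = 0 + 0 = 0
  P[3] = 14 + 0 = 14
  P[4] = 10 + 0 = 10
  P[5] = 11 + -10 = 1
  P[6] = 24 + -10 = 14
  P[7] = 36 + -10 = 26
  P[8] = 36 + -10 = 26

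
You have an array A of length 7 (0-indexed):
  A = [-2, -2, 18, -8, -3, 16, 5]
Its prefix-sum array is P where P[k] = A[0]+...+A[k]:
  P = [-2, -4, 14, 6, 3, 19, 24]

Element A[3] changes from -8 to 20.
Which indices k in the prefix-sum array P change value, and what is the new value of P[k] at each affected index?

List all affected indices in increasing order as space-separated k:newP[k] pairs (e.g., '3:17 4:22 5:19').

Answer: 3:34 4:31 5:47 6:52

Derivation:
P[k] = A[0] + ... + A[k]
P[k] includes A[3] iff k >= 3
Affected indices: 3, 4, ..., 6; delta = 28
  P[3]: 6 + 28 = 34
  P[4]: 3 + 28 = 31
  P[5]: 19 + 28 = 47
  P[6]: 24 + 28 = 52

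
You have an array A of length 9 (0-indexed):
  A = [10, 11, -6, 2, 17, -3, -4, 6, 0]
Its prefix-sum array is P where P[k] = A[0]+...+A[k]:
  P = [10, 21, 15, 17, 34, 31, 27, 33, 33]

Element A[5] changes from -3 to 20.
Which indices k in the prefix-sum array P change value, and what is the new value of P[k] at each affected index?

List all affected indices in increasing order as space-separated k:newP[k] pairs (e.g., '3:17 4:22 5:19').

Answer: 5:54 6:50 7:56 8:56

Derivation:
P[k] = A[0] + ... + A[k]
P[k] includes A[5] iff k >= 5
Affected indices: 5, 6, ..., 8; delta = 23
  P[5]: 31 + 23 = 54
  P[6]: 27 + 23 = 50
  P[7]: 33 + 23 = 56
  P[8]: 33 + 23 = 56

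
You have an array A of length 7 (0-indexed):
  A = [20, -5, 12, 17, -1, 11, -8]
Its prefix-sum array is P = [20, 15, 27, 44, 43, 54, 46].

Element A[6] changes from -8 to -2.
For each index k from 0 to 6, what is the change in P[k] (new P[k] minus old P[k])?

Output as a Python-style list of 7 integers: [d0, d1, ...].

Answer: [0, 0, 0, 0, 0, 0, 6]

Derivation:
Element change: A[6] -8 -> -2, delta = 6
For k < 6: P[k] unchanged, delta_P[k] = 0
For k >= 6: P[k] shifts by exactly 6
Delta array: [0, 0, 0, 0, 0, 0, 6]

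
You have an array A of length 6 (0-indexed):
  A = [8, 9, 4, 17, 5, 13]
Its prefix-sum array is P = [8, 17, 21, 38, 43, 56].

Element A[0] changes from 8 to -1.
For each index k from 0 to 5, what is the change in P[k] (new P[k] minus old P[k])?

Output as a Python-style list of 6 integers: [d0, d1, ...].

Answer: [-9, -9, -9, -9, -9, -9]

Derivation:
Element change: A[0] 8 -> -1, delta = -9
For k < 0: P[k] unchanged, delta_P[k] = 0
For k >= 0: P[k] shifts by exactly -9
Delta array: [-9, -9, -9, -9, -9, -9]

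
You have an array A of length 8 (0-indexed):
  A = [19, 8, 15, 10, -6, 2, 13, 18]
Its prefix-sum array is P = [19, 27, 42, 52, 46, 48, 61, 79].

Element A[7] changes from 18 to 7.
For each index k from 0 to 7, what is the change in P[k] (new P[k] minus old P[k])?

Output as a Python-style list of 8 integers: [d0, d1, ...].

Element change: A[7] 18 -> 7, delta = -11
For k < 7: P[k] unchanged, delta_P[k] = 0
For k >= 7: P[k] shifts by exactly -11
Delta array: [0, 0, 0, 0, 0, 0, 0, -11]

Answer: [0, 0, 0, 0, 0, 0, 0, -11]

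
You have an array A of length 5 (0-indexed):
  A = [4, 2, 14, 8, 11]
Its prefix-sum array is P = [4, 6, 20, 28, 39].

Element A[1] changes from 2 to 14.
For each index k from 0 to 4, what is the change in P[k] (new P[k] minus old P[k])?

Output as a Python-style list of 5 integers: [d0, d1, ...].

Element change: A[1] 2 -> 14, delta = 12
For k < 1: P[k] unchanged, delta_P[k] = 0
For k >= 1: P[k] shifts by exactly 12
Delta array: [0, 12, 12, 12, 12]

Answer: [0, 12, 12, 12, 12]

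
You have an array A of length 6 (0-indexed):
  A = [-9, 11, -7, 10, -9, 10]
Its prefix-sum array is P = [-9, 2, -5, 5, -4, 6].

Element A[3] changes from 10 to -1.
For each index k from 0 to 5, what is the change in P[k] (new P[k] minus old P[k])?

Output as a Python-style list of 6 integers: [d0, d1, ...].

Element change: A[3] 10 -> -1, delta = -11
For k < 3: P[k] unchanged, delta_P[k] = 0
For k >= 3: P[k] shifts by exactly -11
Delta array: [0, 0, 0, -11, -11, -11]

Answer: [0, 0, 0, -11, -11, -11]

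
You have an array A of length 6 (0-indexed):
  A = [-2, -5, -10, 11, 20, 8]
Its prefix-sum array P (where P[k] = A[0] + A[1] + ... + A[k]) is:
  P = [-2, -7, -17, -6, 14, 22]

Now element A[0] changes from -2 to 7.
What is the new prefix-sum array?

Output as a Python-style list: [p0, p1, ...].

Change: A[0] -2 -> 7, delta = 9
P[k] for k < 0: unchanged (A[0] not included)
P[k] for k >= 0: shift by delta = 9
  P[0] = -2 + 9 = 7
  P[1] = -7 + 9 = 2
  P[2] = -17 + 9 = -8
  P[3] = -6 + 9 = 3
  P[4] = 14 + 9 = 23
  P[5] = 22 + 9 = 31

Answer: [7, 2, -8, 3, 23, 31]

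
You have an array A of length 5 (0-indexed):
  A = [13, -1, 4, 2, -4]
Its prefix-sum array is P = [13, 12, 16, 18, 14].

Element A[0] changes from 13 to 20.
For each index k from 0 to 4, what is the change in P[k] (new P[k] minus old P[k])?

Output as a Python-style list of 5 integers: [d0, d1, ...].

Element change: A[0] 13 -> 20, delta = 7
For k < 0: P[k] unchanged, delta_P[k] = 0
For k >= 0: P[k] shifts by exactly 7
Delta array: [7, 7, 7, 7, 7]

Answer: [7, 7, 7, 7, 7]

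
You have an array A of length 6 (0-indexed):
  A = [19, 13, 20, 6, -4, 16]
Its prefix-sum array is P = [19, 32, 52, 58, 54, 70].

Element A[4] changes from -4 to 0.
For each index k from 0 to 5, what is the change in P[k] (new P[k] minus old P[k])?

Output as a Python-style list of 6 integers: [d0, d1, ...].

Answer: [0, 0, 0, 0, 4, 4]

Derivation:
Element change: A[4] -4 -> 0, delta = 4
For k < 4: P[k] unchanged, delta_P[k] = 0
For k >= 4: P[k] shifts by exactly 4
Delta array: [0, 0, 0, 0, 4, 4]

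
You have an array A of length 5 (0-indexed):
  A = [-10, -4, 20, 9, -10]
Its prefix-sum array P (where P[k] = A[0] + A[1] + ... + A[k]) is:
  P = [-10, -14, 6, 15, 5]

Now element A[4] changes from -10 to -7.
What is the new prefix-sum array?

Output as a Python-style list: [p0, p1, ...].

Answer: [-10, -14, 6, 15, 8]

Derivation:
Change: A[4] -10 -> -7, delta = 3
P[k] for k < 4: unchanged (A[4] not included)
P[k] for k >= 4: shift by delta = 3
  P[0] = -10 + 0 = -10
  P[1] = -14 + 0 = -14
  P[2] = 6 + 0 = 6
  P[3] = 15 + 0 = 15
  P[4] = 5 + 3 = 8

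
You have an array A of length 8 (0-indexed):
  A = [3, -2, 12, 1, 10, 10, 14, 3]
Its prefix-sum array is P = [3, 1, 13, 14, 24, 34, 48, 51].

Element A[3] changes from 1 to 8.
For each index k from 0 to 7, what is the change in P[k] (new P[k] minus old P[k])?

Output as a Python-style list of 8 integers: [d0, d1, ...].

Element change: A[3] 1 -> 8, delta = 7
For k < 3: P[k] unchanged, delta_P[k] = 0
For k >= 3: P[k] shifts by exactly 7
Delta array: [0, 0, 0, 7, 7, 7, 7, 7]

Answer: [0, 0, 0, 7, 7, 7, 7, 7]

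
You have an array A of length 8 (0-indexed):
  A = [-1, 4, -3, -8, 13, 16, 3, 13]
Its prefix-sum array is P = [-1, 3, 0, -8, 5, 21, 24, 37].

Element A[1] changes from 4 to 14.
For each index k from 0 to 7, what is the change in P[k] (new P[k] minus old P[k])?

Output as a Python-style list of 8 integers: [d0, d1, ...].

Answer: [0, 10, 10, 10, 10, 10, 10, 10]

Derivation:
Element change: A[1] 4 -> 14, delta = 10
For k < 1: P[k] unchanged, delta_P[k] = 0
For k >= 1: P[k] shifts by exactly 10
Delta array: [0, 10, 10, 10, 10, 10, 10, 10]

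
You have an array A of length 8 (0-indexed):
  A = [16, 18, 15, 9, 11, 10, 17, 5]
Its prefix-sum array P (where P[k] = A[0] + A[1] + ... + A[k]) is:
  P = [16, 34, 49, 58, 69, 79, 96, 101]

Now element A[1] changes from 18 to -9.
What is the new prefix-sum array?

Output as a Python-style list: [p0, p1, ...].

Answer: [16, 7, 22, 31, 42, 52, 69, 74]

Derivation:
Change: A[1] 18 -> -9, delta = -27
P[k] for k < 1: unchanged (A[1] not included)
P[k] for k >= 1: shift by delta = -27
  P[0] = 16 + 0 = 16
  P[1] = 34 + -27 = 7
  P[2] = 49 + -27 = 22
  P[3] = 58 + -27 = 31
  P[4] = 69 + -27 = 42
  P[5] = 79 + -27 = 52
  P[6] = 96 + -27 = 69
  P[7] = 101 + -27 = 74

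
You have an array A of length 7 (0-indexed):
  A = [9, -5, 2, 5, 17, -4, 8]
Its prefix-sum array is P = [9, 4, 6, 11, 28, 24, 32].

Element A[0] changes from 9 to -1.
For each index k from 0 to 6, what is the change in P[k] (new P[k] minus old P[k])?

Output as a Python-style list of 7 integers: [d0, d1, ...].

Element change: A[0] 9 -> -1, delta = -10
For k < 0: P[k] unchanged, delta_P[k] = 0
For k >= 0: P[k] shifts by exactly -10
Delta array: [-10, -10, -10, -10, -10, -10, -10]

Answer: [-10, -10, -10, -10, -10, -10, -10]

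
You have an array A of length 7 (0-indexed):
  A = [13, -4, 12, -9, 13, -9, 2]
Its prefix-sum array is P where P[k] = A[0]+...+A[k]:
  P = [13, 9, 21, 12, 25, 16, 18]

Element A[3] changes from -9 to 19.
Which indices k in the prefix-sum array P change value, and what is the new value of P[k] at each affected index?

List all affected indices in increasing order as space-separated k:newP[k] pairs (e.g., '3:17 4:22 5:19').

Answer: 3:40 4:53 5:44 6:46

Derivation:
P[k] = A[0] + ... + A[k]
P[k] includes A[3] iff k >= 3
Affected indices: 3, 4, ..., 6; delta = 28
  P[3]: 12 + 28 = 40
  P[4]: 25 + 28 = 53
  P[5]: 16 + 28 = 44
  P[6]: 18 + 28 = 46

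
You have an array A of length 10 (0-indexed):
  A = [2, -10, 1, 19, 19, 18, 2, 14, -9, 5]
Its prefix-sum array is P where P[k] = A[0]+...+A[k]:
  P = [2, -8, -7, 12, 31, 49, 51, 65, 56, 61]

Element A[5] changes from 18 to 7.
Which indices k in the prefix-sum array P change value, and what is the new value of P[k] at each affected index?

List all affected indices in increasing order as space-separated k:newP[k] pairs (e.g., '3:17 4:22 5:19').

P[k] = A[0] + ... + A[k]
P[k] includes A[5] iff k >= 5
Affected indices: 5, 6, ..., 9; delta = -11
  P[5]: 49 + -11 = 38
  P[6]: 51 + -11 = 40
  P[7]: 65 + -11 = 54
  P[8]: 56 + -11 = 45
  P[9]: 61 + -11 = 50

Answer: 5:38 6:40 7:54 8:45 9:50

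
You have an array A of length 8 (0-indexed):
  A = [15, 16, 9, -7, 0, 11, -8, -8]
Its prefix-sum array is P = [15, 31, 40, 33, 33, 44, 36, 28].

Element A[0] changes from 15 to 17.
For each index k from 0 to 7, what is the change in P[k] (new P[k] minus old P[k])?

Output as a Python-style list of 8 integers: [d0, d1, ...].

Element change: A[0] 15 -> 17, delta = 2
For k < 0: P[k] unchanged, delta_P[k] = 0
For k >= 0: P[k] shifts by exactly 2
Delta array: [2, 2, 2, 2, 2, 2, 2, 2]

Answer: [2, 2, 2, 2, 2, 2, 2, 2]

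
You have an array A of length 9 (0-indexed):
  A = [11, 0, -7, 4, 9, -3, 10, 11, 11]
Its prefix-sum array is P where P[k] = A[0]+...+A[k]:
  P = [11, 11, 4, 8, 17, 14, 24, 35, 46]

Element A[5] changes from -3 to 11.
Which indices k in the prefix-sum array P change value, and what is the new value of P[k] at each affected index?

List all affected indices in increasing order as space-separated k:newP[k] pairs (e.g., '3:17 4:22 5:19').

Answer: 5:28 6:38 7:49 8:60

Derivation:
P[k] = A[0] + ... + A[k]
P[k] includes A[5] iff k >= 5
Affected indices: 5, 6, ..., 8; delta = 14
  P[5]: 14 + 14 = 28
  P[6]: 24 + 14 = 38
  P[7]: 35 + 14 = 49
  P[8]: 46 + 14 = 60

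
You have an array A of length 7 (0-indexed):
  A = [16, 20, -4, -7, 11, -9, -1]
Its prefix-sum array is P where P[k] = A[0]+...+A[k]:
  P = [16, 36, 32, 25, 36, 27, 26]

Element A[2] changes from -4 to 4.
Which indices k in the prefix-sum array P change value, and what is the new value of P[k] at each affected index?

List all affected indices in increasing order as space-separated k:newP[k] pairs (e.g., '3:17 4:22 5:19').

P[k] = A[0] + ... + A[k]
P[k] includes A[2] iff k >= 2
Affected indices: 2, 3, ..., 6; delta = 8
  P[2]: 32 + 8 = 40
  P[3]: 25 + 8 = 33
  P[4]: 36 + 8 = 44
  P[5]: 27 + 8 = 35
  P[6]: 26 + 8 = 34

Answer: 2:40 3:33 4:44 5:35 6:34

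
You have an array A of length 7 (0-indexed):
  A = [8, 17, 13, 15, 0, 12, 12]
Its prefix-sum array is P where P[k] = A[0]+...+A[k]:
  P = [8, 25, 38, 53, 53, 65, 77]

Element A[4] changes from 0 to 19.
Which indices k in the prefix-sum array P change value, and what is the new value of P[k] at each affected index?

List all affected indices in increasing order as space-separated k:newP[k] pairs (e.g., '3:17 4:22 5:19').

Answer: 4:72 5:84 6:96

Derivation:
P[k] = A[0] + ... + A[k]
P[k] includes A[4] iff k >= 4
Affected indices: 4, 5, ..., 6; delta = 19
  P[4]: 53 + 19 = 72
  P[5]: 65 + 19 = 84
  P[6]: 77 + 19 = 96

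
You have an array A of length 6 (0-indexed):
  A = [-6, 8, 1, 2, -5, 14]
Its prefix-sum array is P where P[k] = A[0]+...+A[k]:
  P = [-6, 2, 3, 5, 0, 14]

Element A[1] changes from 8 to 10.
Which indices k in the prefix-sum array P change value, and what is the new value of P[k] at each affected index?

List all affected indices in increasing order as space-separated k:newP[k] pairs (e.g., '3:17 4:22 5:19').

Answer: 1:4 2:5 3:7 4:2 5:16

Derivation:
P[k] = A[0] + ... + A[k]
P[k] includes A[1] iff k >= 1
Affected indices: 1, 2, ..., 5; delta = 2
  P[1]: 2 + 2 = 4
  P[2]: 3 + 2 = 5
  P[3]: 5 + 2 = 7
  P[4]: 0 + 2 = 2
  P[5]: 14 + 2 = 16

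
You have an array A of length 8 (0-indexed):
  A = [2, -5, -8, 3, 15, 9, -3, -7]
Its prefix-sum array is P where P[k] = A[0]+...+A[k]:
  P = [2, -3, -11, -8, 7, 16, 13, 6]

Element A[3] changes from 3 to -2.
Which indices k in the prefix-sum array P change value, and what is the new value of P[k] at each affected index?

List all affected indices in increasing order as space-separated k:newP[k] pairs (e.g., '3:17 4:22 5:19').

P[k] = A[0] + ... + A[k]
P[k] includes A[3] iff k >= 3
Affected indices: 3, 4, ..., 7; delta = -5
  P[3]: -8 + -5 = -13
  P[4]: 7 + -5 = 2
  P[5]: 16 + -5 = 11
  P[6]: 13 + -5 = 8
  P[7]: 6 + -5 = 1

Answer: 3:-13 4:2 5:11 6:8 7:1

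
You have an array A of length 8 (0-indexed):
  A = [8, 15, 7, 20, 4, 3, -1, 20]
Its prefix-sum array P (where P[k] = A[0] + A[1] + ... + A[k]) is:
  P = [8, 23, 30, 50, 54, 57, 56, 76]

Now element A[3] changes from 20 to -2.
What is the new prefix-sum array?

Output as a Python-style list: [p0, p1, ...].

Change: A[3] 20 -> -2, delta = -22
P[k] for k < 3: unchanged (A[3] not included)
P[k] for k >= 3: shift by delta = -22
  P[0] = 8 + 0 = 8
  P[1] = 23 + 0 = 23
  P[2] = 30 + 0 = 30
  P[3] = 50 + -22 = 28
  P[4] = 54 + -22 = 32
  P[5] = 57 + -22 = 35
  P[6] = 56 + -22 = 34
  P[7] = 76 + -22 = 54

Answer: [8, 23, 30, 28, 32, 35, 34, 54]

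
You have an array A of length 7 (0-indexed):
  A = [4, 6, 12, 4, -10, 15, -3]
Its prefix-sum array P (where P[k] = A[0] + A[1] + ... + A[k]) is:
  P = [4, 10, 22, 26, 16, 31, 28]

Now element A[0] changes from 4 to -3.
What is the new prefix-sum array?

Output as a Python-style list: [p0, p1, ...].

Answer: [-3, 3, 15, 19, 9, 24, 21]

Derivation:
Change: A[0] 4 -> -3, delta = -7
P[k] for k < 0: unchanged (A[0] not included)
P[k] for k >= 0: shift by delta = -7
  P[0] = 4 + -7 = -3
  P[1] = 10 + -7 = 3
  P[2] = 22 + -7 = 15
  P[3] = 26 + -7 = 19
  P[4] = 16 + -7 = 9
  P[5] = 31 + -7 = 24
  P[6] = 28 + -7 = 21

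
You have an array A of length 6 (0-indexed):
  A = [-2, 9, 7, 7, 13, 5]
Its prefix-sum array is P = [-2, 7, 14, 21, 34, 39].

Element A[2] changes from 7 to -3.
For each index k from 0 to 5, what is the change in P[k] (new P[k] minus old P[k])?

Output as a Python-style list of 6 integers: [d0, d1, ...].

Answer: [0, 0, -10, -10, -10, -10]

Derivation:
Element change: A[2] 7 -> -3, delta = -10
For k < 2: P[k] unchanged, delta_P[k] = 0
For k >= 2: P[k] shifts by exactly -10
Delta array: [0, 0, -10, -10, -10, -10]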